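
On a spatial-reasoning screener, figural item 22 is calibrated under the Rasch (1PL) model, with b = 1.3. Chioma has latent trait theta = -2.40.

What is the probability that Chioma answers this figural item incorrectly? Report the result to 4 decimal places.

P(theta) = 1 / (1 + exp(−(theta − b)))
Exponent: (-2.40 − 1.3) = -3.7000
1/(1 + e^{3.7000}) = 0.0241
P = 0.0241
P(incorrect) = 1 − 0.0241 = 0.9759

0.9759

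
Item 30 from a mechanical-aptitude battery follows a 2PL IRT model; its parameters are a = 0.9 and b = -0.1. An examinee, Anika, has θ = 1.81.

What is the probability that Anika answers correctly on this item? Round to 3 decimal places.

0.848

P(θ) = 1 / (1 + exp(−a(θ − b)))
Exponent: 0.9 × (1.81 − (-0.1)) = 1.7190
1/(1 + e^{-1.7190}) = 0.8480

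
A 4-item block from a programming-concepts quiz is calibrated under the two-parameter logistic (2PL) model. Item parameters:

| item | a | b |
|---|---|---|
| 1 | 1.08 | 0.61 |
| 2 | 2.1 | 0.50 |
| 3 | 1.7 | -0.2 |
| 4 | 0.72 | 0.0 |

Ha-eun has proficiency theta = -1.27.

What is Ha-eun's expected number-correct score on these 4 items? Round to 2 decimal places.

P(theta) = 1 / (1 + exp(−a(theta − b)))
P_1 = 1/(1+e^{2.0304}) = 0.1160
P_2 = 1/(1+e^{3.7170}) = 0.0237
P_3 = 1/(1+e^{1.8190}) = 0.1396
P_4 = 1/(1+e^{0.9144}) = 0.2861
E[score] = 0.1160 + 0.0237 + 0.1396 + 0.2861 = 0.5654

0.57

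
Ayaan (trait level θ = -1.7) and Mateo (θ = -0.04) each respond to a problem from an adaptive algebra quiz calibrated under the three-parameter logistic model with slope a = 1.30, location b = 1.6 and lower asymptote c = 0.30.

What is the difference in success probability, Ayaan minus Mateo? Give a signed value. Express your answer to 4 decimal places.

P(θ) = c + (1 − c) · 1 / (1 + exp(−a(θ − b)))
P(Ayaan) = 0.3095  [exponent -4.2900]
P(Mateo) = 0.3742  [exponent -2.1320]
Difference = 0.3095 − 0.3742 = -0.0648

-0.0648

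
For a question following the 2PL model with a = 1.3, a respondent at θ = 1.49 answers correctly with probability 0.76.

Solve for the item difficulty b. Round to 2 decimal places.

P(θ) = 1 / (1 + exp(−a(θ − b)))
logit(0.76) = ln(0.76/0.24) = 1.1527
b = θ − logit/(a) = 1.49 − 1.1527/1.3000 = 0.6033

0.60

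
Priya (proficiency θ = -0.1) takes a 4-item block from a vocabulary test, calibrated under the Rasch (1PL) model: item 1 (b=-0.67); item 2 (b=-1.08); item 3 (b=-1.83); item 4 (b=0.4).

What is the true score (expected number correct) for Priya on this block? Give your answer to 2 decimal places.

2.59

P(θ) = 1 / (1 + exp(−(θ − b)))
P_1 = 1/(1+e^{-0.5700}) = 0.6388
P_2 = 1/(1+e^{-0.9800}) = 0.7271
P_3 = 1/(1+e^{-1.7300}) = 0.8494
P_4 = 1/(1+e^{0.5000}) = 0.3775
E[score] = 0.6388 + 0.7271 + 0.8494 + 0.3775 = 2.5928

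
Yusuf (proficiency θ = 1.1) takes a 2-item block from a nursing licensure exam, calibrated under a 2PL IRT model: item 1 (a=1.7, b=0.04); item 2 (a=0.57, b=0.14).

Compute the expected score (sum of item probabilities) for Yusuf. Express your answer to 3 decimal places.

P(θ) = 1 / (1 + exp(−a(θ − b)))
P_1 = 1/(1+e^{-1.8020}) = 0.8584
P_2 = 1/(1+e^{-0.5472}) = 0.6335
E[score] = 0.8584 + 0.6335 = 1.4919

1.492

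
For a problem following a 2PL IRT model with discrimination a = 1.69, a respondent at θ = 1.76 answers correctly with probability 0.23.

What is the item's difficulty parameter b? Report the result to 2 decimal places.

P(θ) = 1 / (1 + exp(−a(θ − b)))
logit(0.23) = ln(0.23/0.77) = -1.2083
b = θ − logit/(a) = 1.76 − (-1.2083)/1.6900 = 2.4750

2.47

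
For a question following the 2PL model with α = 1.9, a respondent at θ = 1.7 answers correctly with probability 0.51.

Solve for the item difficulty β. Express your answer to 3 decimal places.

1.679

P(θ) = 1 / (1 + exp(−α(θ − β)))
logit(0.51) = ln(0.51/0.49) = 0.0400
β = θ − logit/(α) = 1.7 − 0.0400/1.9000 = 1.6789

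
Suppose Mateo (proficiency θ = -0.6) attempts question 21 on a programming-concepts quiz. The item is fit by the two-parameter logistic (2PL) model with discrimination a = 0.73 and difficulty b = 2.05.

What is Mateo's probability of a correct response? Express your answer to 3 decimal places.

P(θ) = 1 / (1 + exp(−a(θ − b)))
Exponent: 0.73 × (-0.6 − 2.05) = -1.9345
1/(1 + e^{1.9345}) = 0.1263

0.126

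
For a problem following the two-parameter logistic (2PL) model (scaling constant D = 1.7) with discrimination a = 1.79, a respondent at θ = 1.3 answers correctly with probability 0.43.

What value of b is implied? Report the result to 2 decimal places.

1.39

P(θ) = 1 / (1 + exp(−D·a(θ − b)))
logit(0.43) = ln(0.43/0.57) = -0.2819
b = θ − logit/(1.7·a) = 1.3 − (-0.2819)/3.0430 = 1.3926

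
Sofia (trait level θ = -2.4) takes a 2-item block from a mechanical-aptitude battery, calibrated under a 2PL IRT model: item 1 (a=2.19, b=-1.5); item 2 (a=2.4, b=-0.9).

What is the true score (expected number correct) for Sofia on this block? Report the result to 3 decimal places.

P(θ) = 1 / (1 + exp(−a(θ − b)))
P_1 = 1/(1+e^{1.9710}) = 0.1223
P_2 = 1/(1+e^{3.6000}) = 0.0266
E[score] = 0.1223 + 0.0266 = 0.1489

0.149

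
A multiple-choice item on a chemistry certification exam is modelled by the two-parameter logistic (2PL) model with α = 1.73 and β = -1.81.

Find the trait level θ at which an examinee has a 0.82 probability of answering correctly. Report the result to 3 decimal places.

-0.933

P(θ) = 1 / (1 + exp(−α(θ − β)))
logit = ln(0.8200/0.1800) = 1.5163
θ = β + logit/(α) = -1.81 + 1.5163/1.7300 = -0.9335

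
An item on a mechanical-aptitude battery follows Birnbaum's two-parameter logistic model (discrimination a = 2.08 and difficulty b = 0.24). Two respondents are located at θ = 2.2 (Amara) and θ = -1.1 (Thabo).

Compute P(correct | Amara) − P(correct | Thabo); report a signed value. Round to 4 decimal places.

0.9253

P(θ) = 1 / (1 + exp(−a(θ − b)))
P(Amara) = 0.9833  [exponent 4.0768]
P(Thabo) = 0.0580  [exponent -2.7872]
Difference = 0.9833 − 0.0580 = 0.9253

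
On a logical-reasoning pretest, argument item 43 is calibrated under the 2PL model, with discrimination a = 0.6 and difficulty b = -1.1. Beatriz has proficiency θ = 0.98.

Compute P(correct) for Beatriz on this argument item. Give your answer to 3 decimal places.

0.777

P(θ) = 1 / (1 + exp(−a(θ − b)))
Exponent: 0.6 × (0.98 − (-1.1)) = 1.2480
1/(1 + e^{-1.2480}) = 0.7770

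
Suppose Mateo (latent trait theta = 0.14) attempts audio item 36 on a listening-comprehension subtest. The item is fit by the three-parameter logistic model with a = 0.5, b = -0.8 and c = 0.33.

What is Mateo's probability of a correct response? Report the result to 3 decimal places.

0.742

P(theta) = c + (1 − c) · 1 / (1 + exp(−a(theta − b)))
Exponent: 0.5 × (0.14 − (-0.8)) = 0.4700
1/(1 + e^{-0.4700}) = 0.6154
P = 0.33 + 0.67 × 0.6154 = 0.7423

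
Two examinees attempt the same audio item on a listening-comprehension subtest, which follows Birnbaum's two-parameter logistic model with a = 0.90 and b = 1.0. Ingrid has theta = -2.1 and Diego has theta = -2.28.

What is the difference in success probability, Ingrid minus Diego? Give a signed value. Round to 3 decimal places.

0.008

P(theta) = 1 / (1 + exp(−a(theta − b)))
P(Ingrid) = 0.0579  [exponent -2.7900]
P(Diego) = 0.0496  [exponent -2.9520]
Difference = 0.0579 − 0.0496 = 0.0082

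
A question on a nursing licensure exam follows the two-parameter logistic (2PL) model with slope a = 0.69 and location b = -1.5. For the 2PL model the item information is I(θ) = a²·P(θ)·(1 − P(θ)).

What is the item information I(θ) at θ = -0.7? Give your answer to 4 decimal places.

P = 1/(1+e^{-0.5520}) = 0.6346
P(1−P) = 0.6346 × 0.3654 = 0.2319
I = a² × P(1−P) = 0.69² × 0.2319 = 0.11040

0.1104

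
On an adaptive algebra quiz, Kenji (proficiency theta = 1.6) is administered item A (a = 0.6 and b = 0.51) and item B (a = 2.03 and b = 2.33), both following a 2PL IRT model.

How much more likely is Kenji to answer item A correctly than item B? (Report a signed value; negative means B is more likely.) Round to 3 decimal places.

0.473

P(theta) = 1 / (1 + exp(−a(theta − b)))
P_A = 0.6579
P_B = 0.1851
P_A − P_B = 0.4728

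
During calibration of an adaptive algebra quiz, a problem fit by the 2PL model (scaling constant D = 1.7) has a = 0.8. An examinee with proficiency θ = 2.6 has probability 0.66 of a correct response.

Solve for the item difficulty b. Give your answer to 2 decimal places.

2.11

P(θ) = 1 / (1 + exp(−D·a(θ − b)))
logit(0.66) = ln(0.66/0.34) = 0.6633
b = θ − logit/(1.7·a) = 2.6 − 0.6633/1.3600 = 2.1123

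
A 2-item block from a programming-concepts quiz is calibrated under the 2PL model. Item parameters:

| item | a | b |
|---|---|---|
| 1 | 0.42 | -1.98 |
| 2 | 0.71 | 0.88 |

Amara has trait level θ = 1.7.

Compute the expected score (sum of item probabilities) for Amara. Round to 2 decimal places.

1.47

P(θ) = 1 / (1 + exp(−a(θ − b)))
P_1 = 1/(1+e^{-1.5456}) = 0.8243
P_2 = 1/(1+e^{-0.5822}) = 0.6416
E[score] = 0.8243 + 0.6416 = 1.4659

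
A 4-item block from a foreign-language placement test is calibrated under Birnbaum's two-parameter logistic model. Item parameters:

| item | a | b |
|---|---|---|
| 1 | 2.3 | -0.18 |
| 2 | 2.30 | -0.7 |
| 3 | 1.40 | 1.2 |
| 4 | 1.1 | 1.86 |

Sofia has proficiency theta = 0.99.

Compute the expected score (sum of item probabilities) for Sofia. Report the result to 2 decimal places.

2.62

P(theta) = 1 / (1 + exp(−a(theta − b)))
P_1 = 1/(1+e^{-2.6910}) = 0.9365
P_2 = 1/(1+e^{-3.8870}) = 0.9799
P_3 = 1/(1+e^{0.2940}) = 0.4270
P_4 = 1/(1+e^{0.9570}) = 0.2775
E[score] = 0.9365 + 0.9799 + 0.4270 + 0.2775 = 2.6209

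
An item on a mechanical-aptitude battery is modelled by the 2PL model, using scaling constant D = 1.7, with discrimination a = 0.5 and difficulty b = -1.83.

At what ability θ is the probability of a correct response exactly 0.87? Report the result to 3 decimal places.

P(θ) = 1 / (1 + exp(−D·a(θ − b)))
logit = ln(0.8700/0.1300) = 1.9010
θ = b + logit/(1.7·a) = -1.83 + 1.9010/0.8500 = 0.4064

0.406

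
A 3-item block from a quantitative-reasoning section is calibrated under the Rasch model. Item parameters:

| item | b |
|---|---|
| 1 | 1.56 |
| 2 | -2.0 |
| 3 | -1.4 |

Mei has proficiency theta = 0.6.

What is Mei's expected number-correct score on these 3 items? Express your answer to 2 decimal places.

P(theta) = 1 / (1 + exp(−(theta − b)))
P_1 = 1/(1+e^{0.9600}) = 0.2769
P_2 = 1/(1+e^{-2.6000}) = 0.9309
P_3 = 1/(1+e^{-2.0000}) = 0.8808
E[score] = 0.2769 + 0.9309 + 0.8808 = 2.0885

2.09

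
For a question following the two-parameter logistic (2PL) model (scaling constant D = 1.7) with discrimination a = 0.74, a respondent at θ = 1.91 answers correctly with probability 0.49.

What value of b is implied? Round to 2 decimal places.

P(θ) = 1 / (1 + exp(−D·a(θ − b)))
logit(0.49) = ln(0.49/0.51) = -0.0400
b = θ − logit/(1.7·a) = 1.91 − (-0.0400)/1.2580 = 1.9418

1.94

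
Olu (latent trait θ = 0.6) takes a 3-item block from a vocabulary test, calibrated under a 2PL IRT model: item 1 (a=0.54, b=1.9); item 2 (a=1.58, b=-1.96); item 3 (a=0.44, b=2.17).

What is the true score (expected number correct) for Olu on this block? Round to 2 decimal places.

P(θ) = 1 / (1 + exp(−a(θ − b)))
P_1 = 1/(1+e^{0.7020}) = 0.3314
P_2 = 1/(1+e^{-4.0448}) = 0.9828
P_3 = 1/(1+e^{0.6908}) = 0.3339
E[score] = 0.3314 + 0.9828 + 0.3339 = 1.6480

1.65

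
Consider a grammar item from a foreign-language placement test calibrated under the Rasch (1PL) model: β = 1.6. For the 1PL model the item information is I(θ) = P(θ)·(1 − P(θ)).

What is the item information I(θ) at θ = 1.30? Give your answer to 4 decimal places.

P = 1/(1+e^{0.3000}) = 0.4256
P(1−P) = 0.4256 × 0.5744 = 0.2445
I = P(1−P) = 0.24446

0.2445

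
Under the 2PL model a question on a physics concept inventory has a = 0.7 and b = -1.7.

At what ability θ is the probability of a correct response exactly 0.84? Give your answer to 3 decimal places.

P(θ) = 1 / (1 + exp(−a(θ − b)))
logit = ln(0.8400/0.1600) = 1.6582
θ = b + logit/(a) = -1.7 + 1.6582/0.7000 = 0.6689

0.669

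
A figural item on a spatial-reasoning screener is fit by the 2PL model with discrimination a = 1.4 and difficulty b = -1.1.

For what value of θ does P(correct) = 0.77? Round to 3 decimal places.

P(θ) = 1 / (1 + exp(−a(θ − b)))
logit = ln(0.7700/0.2300) = 1.2083
θ = b + logit/(a) = -1.1 + 1.2083/1.4000 = -0.2369

-0.237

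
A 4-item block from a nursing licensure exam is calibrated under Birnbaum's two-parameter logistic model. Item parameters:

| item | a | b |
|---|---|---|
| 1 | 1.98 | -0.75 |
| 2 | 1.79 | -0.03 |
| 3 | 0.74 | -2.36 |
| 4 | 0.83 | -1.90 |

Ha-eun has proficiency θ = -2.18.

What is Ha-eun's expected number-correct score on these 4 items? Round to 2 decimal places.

1.05

P(θ) = 1 / (1 + exp(−a(θ − b)))
P_1 = 1/(1+e^{2.8314}) = 0.0557
P_2 = 1/(1+e^{3.8485}) = 0.0209
P_3 = 1/(1+e^{-0.1332}) = 0.5333
P_4 = 1/(1+e^{0.2324}) = 0.4422
E[score] = 0.0557 + 0.0209 + 0.5333 + 0.4422 = 1.0519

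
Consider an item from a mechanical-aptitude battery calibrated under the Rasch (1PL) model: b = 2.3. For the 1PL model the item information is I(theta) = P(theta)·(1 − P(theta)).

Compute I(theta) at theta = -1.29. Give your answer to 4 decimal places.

P = 1/(1+e^{3.5900}) = 0.0269
P(1−P) = 0.0269 × 0.9731 = 0.0261
I = P(1−P) = 0.02614

0.0261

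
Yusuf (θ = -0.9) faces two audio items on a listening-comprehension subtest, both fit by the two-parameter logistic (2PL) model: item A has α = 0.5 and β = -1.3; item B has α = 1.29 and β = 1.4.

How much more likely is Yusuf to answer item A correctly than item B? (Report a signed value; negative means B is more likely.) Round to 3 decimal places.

P(θ) = 1 / (1 + exp(−α(θ − β)))
P_A = 0.5498
P_B = 0.0489
P_A − P_B = 0.5009

0.501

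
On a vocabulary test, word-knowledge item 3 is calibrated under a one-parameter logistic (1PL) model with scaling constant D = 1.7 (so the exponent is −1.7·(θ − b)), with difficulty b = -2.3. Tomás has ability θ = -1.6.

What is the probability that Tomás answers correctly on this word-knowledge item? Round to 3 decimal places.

0.767

P(θ) = 1 / (1 + exp(−D·(θ − b)))
Exponent: 1.7 × (-1.6 − (-2.3)) = 1.1900
1/(1 + e^{-1.1900}) = 0.7667
P = 0.7667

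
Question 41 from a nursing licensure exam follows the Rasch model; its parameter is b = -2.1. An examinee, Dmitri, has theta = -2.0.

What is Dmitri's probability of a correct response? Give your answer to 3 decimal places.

P(theta) = 1 / (1 + exp(−(theta − b)))
Exponent: (-2.0 − (-2.1)) = 0.1000
1/(1 + e^{-0.1000}) = 0.5250
P = 0.5250

0.525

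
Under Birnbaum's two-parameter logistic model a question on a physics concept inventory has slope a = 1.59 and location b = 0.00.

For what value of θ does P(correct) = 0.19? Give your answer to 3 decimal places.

-0.912

P(θ) = 1 / (1 + exp(−a(θ − b)))
logit = ln(0.1900/0.8100) = -1.4500
θ = b + logit/(a) = 0.00 + (-1.4500)/1.5900 = -0.9120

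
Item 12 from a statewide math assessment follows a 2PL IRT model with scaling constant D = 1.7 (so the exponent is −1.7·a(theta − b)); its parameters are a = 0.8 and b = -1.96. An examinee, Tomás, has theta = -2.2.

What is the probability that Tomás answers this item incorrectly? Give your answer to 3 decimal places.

P(theta) = 1 / (1 + exp(−D·a(theta − b)))
Exponent: 1.7 × 0.8 × (-2.2 − (-1.96)) = -0.3264
1/(1 + e^{0.3264}) = 0.4191
P = 0.4191
P(incorrect) = 1 − 0.4191 = 0.5809

0.581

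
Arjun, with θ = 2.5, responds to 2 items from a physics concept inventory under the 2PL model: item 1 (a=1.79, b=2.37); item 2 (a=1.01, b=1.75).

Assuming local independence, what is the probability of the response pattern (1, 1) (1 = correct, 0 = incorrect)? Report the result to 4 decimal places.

P(θ) = 1 / (1 + exp(−a(θ − b)))
P_1 = 1/(1+e^{-0.2327}) = 0.5579
P_2 = 1/(1+e^{-0.7575}) = 0.6808
L = P_1 × P_2 = 0.5579 × 0.6808 = 0.37983

0.3798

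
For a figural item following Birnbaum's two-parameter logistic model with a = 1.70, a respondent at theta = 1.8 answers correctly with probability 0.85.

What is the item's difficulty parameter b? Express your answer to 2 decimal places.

P(theta) = 1 / (1 + exp(−a(theta − b)))
logit(0.85) = ln(0.85/0.15) = 1.7346
b = theta − logit/(a) = 1.8 − 1.7346/1.7000 = 0.7796

0.78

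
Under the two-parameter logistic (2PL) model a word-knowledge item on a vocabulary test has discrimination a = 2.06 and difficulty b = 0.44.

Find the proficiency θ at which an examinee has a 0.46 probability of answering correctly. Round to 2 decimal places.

0.36

P(θ) = 1 / (1 + exp(−a(θ − b)))
logit = ln(0.4600/0.5400) = -0.1603
θ = b + logit/(a) = 0.44 + (-0.1603)/2.0600 = 0.3622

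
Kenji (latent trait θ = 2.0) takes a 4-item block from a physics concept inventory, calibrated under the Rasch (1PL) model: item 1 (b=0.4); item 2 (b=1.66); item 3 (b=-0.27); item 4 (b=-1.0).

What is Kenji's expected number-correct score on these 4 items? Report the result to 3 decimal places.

3.275

P(θ) = 1 / (1 + exp(−(θ − b)))
P_1 = 1/(1+e^{-1.6000}) = 0.8320
P_2 = 1/(1+e^{-0.3400}) = 0.5842
P_3 = 1/(1+e^{-2.2700}) = 0.9064
P_4 = 1/(1+e^{-3.0000}) = 0.9526
E[score] = 0.8320 + 0.5842 + 0.9064 + 0.9526 = 3.2751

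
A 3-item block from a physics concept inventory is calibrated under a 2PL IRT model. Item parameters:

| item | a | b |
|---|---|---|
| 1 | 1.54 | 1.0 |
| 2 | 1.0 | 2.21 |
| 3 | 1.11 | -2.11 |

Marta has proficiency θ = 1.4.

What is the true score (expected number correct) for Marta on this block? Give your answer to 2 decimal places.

1.94

P(θ) = 1 / (1 + exp(−a(θ − b)))
P_1 = 1/(1+e^{-0.6160}) = 0.6493
P_2 = 1/(1+e^{0.8100}) = 0.3079
P_3 = 1/(1+e^{-3.8961}) = 0.9801
E[score] = 0.6493 + 0.3079 + 0.9801 = 1.9373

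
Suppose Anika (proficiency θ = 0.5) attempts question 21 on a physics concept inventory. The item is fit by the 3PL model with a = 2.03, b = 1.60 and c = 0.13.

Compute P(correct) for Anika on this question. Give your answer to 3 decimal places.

0.214

P(θ) = c + (1 − c) · 1 / (1 + exp(−a(θ − b)))
Exponent: 2.03 × (0.5 − 1.60) = -2.2330
1/(1 + e^{2.2330}) = 0.0968
P = 0.13 + 0.87 × 0.0968 = 0.2142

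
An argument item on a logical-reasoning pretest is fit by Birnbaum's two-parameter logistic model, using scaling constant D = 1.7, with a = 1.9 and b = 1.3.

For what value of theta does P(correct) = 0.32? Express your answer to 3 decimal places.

1.067

P(theta) = 1 / (1 + exp(−D·a(theta − b)))
logit = ln(0.3200/0.6800) = -0.7538
theta = b + logit/(1.7·a) = 1.3 + (-0.7538)/3.2300 = 1.0666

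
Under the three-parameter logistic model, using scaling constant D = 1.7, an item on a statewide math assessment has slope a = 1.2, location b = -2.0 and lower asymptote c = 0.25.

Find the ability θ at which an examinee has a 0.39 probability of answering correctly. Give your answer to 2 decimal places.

P(θ) = c + (1 − c) · 1 / (1 + exp(−D·a(θ − b)))
Remove guessing floor: (0.39 − 0.25)/(1 − 0.25) = 0.1867
logit = ln(0.1867/0.8133) = -1.4718
θ = b + logit/(1.7·a) = -2.0 + (-1.4718)/2.0400 = -2.7215

-2.72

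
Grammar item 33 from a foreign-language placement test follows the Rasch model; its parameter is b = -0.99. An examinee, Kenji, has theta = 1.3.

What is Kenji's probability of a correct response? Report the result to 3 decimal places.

0.908

P(theta) = 1 / (1 + exp(−(theta − b)))
Exponent: (1.3 − (-0.99)) = 2.2900
1/(1 + e^{-2.2900}) = 0.9080
P = 0.9080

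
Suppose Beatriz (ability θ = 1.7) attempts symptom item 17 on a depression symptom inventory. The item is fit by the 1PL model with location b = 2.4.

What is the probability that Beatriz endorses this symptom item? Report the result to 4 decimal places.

0.3318

P(θ) = 1 / (1 + exp(−(θ − b)))
Exponent: (1.7 − 2.4) = -0.7000
1/(1 + e^{0.7000}) = 0.3318
P = 0.3318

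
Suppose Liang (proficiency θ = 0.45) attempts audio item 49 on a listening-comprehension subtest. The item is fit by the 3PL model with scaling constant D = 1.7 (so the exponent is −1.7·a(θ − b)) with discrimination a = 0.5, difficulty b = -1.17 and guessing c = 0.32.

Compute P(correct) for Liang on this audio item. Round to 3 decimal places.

P(θ) = c + (1 − c) · 1 / (1 + exp(−D·a(θ − b)))
Exponent: 1.7 × 0.5 × (0.45 − (-1.17)) = 1.3770
1/(1 + e^{-1.3770}) = 0.7985
P = 0.32 + 0.68 × 0.7985 = 0.8630

0.863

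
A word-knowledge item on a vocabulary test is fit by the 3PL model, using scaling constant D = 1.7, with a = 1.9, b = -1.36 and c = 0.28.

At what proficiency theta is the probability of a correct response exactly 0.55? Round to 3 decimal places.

-1.518

P(theta) = c + (1 − c) · 1 / (1 + exp(−D·a(theta − b)))
Remove guessing floor: (0.55 − 0.28)/(1 − 0.28) = 0.3750
logit = ln(0.3750/0.6250) = -0.5108
theta = b + logit/(1.7·a) = -1.36 + (-0.5108)/3.2300 = -1.5182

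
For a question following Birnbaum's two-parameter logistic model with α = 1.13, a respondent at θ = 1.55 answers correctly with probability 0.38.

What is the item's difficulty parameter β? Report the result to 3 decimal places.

P(θ) = 1 / (1 + exp(−α(θ − β)))
logit(0.38) = ln(0.38/0.62) = -0.4895
β = θ − logit/(α) = 1.55 − (-0.4895)/1.1300 = 1.9832

1.983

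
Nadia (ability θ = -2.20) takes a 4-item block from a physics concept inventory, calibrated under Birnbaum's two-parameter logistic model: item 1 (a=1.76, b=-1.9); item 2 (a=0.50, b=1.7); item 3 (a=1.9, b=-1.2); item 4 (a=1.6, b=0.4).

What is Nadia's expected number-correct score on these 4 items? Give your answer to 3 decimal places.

P(θ) = 1 / (1 + exp(−a(θ − b)))
P_1 = 1/(1+e^{0.5280}) = 0.3710
P_2 = 1/(1+e^{1.9500}) = 0.1246
P_3 = 1/(1+e^{1.9000}) = 0.1301
P_4 = 1/(1+e^{4.1600}) = 0.0154
E[score] = 0.3710 + 0.1246 + 0.1301 + 0.0154 = 0.6410

0.641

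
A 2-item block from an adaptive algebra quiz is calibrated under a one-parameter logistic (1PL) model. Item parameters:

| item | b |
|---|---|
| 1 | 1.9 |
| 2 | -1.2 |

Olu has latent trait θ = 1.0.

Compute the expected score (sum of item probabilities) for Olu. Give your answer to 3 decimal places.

P(θ) = 1 / (1 + exp(−(θ − b)))
P_1 = 1/(1+e^{0.9000}) = 0.2891
P_2 = 1/(1+e^{-2.2000}) = 0.9002
E[score] = 0.2891 + 0.9002 = 1.1893

1.189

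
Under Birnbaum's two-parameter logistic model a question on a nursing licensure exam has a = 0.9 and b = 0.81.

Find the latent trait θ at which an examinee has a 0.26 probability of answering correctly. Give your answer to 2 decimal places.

P(θ) = 1 / (1 + exp(−a(θ − b)))
logit = ln(0.2600/0.7400) = -1.0460
θ = b + logit/(a) = 0.81 + (-1.0460)/0.9000 = -0.3522

-0.35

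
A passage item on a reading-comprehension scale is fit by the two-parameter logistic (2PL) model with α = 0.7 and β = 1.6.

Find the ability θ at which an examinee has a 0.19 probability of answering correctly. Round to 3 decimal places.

P(θ) = 1 / (1 + exp(−α(θ − β)))
logit = ln(0.1900/0.8100) = -1.4500
θ = β + logit/(α) = 1.6 + (-1.4500)/0.7000 = -0.4714

-0.471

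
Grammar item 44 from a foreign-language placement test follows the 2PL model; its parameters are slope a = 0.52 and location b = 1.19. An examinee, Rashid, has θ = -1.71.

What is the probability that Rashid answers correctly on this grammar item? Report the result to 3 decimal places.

0.181

P(θ) = 1 / (1 + exp(−a(θ − b)))
Exponent: 0.52 × (-1.71 − 1.19) = -1.5080
1/(1 + e^{1.5080}) = 0.1812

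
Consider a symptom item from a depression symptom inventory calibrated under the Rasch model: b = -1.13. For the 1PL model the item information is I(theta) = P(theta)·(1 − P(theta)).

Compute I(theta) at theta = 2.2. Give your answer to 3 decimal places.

0.033

P = 1/(1+e^{-3.3300}) = 0.9654
P(1−P) = 0.9654 × 0.0346 = 0.0334
I = P(1−P) = 0.03336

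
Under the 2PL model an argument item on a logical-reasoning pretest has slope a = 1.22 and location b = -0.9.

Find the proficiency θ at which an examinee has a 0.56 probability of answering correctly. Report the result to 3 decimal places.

P(θ) = 1 / (1 + exp(−a(θ − b)))
logit = ln(0.5600/0.4400) = 0.2412
θ = b + logit/(a) = -0.9 + 0.2412/1.2200 = -0.7023

-0.702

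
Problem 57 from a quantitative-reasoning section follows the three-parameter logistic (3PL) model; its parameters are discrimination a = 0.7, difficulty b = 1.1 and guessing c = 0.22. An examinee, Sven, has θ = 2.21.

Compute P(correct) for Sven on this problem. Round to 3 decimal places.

0.754

P(θ) = c + (1 − c) · 1 / (1 + exp(−a(θ − b)))
Exponent: 0.7 × (2.21 − 1.1) = 0.7770
1/(1 + e^{-0.7770}) = 0.6850
P = 0.22 + 0.78 × 0.6850 = 0.7543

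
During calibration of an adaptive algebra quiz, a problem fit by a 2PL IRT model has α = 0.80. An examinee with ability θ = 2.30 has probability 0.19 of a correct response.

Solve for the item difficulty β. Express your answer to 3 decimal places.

4.113

P(θ) = 1 / (1 + exp(−α(θ − β)))
logit(0.19) = ln(0.19/0.81) = -1.4500
β = θ − logit/(α) = 2.30 − (-1.4500)/0.8000 = 4.1125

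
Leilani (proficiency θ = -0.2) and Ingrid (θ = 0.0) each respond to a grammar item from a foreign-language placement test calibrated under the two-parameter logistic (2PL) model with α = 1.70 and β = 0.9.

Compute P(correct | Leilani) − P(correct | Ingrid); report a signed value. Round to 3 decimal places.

-0.044

P(θ) = 1 / (1 + exp(−α(θ − β)))
P(Leilani) = 0.1335  [exponent -1.8700]
P(Ingrid) = 0.1780  [exponent -1.5300]
Difference = 0.1335 − 0.1780 = -0.0445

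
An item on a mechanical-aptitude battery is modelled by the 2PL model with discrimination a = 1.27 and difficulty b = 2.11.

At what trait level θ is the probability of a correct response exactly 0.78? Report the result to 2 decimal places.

P(θ) = 1 / (1 + exp(−a(θ − b)))
logit = ln(0.7800/0.2200) = 1.2657
θ = b + logit/(a) = 2.11 + 1.2657/1.2700 = 3.1066

3.11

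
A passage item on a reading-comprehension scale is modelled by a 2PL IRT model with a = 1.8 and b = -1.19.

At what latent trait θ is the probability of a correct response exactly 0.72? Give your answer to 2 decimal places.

P(θ) = 1 / (1 + exp(−a(θ − b)))
logit = ln(0.7200/0.2800) = 0.9445
θ = b + logit/(a) = -1.19 + 0.9445/1.8000 = -0.6653

-0.67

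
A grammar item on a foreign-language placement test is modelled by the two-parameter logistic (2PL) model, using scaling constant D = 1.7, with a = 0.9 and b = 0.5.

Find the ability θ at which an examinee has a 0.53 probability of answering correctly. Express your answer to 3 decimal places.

0.579

P(θ) = 1 / (1 + exp(−D·a(θ − b)))
logit = ln(0.5300/0.4700) = 0.1201
θ = b + logit/(1.7·a) = 0.5 + 0.1201/1.5300 = 0.5785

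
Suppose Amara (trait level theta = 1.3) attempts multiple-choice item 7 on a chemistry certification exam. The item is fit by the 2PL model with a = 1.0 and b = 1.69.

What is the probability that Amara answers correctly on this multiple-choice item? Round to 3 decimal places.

0.404

P(theta) = 1 / (1 + exp(−a(theta − b)))
Exponent: 1.0 × (1.3 − 1.69) = -0.3900
1/(1 + e^{0.3900}) = 0.4037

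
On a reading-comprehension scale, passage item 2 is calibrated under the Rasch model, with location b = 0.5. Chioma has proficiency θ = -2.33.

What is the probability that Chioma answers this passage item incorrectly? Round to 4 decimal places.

P(θ) = 1 / (1 + exp(−(θ − b)))
Exponent: (-2.33 − 0.5) = -2.8300
1/(1 + e^{2.8300}) = 0.0557
P = 0.0557
P(incorrect) = 1 − 0.0557 = 0.9443

0.9443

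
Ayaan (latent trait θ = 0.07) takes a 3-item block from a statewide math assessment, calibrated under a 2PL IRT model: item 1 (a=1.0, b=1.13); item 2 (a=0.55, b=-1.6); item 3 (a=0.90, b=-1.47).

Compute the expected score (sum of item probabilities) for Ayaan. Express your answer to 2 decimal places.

P(θ) = 1 / (1 + exp(−a(θ − b)))
P_1 = 1/(1+e^{1.0600}) = 0.2573
P_2 = 1/(1+e^{-0.9185}) = 0.7147
P_3 = 1/(1+e^{-1.3860}) = 0.8000
E[score] = 0.2573 + 0.7147 + 0.8000 = 1.7720

1.77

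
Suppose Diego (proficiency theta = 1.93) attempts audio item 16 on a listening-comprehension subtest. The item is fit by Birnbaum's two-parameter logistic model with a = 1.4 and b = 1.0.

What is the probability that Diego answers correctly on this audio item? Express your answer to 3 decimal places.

P(theta) = 1 / (1 + exp(−a(theta − b)))
Exponent: 1.4 × (1.93 − 1.0) = 1.3020
1/(1 + e^{-1.3020}) = 0.7862

0.786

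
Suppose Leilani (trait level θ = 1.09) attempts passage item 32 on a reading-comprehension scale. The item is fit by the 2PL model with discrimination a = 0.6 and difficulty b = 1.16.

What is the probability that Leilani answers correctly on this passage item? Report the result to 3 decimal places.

0.490

P(θ) = 1 / (1 + exp(−a(θ − b)))
Exponent: 0.6 × (1.09 − 1.16) = -0.0420
1/(1 + e^{0.0420}) = 0.4895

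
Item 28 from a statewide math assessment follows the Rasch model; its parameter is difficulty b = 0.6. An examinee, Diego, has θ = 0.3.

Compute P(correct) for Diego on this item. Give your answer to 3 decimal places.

0.426

P(θ) = 1 / (1 + exp(−(θ − b)))
Exponent: (0.3 − 0.6) = -0.3000
1/(1 + e^{0.3000}) = 0.4256
P = 0.4256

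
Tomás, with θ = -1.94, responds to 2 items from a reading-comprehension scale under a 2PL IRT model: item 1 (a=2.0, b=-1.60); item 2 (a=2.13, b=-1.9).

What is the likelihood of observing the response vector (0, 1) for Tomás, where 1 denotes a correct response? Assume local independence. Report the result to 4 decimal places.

0.3177

P(θ) = 1 / (1 + exp(−a(θ − b)))
P_1 = 1/(1+e^{0.6800}) = 0.3363
P_2 = 1/(1+e^{0.0852}) = 0.4787
L = (1−P_1) × P_2 = 0.6637 × 0.4787 = 0.31774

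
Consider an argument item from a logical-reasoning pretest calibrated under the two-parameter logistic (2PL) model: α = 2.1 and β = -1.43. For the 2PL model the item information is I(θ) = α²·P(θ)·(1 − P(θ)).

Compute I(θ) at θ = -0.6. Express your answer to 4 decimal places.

0.5590

P = 1/(1+e^{-1.7430}) = 0.8511
P(1−P) = 0.8511 × 0.1489 = 0.1268
I = α² × P(1−P) = 2.1² × 0.1268 = 0.55897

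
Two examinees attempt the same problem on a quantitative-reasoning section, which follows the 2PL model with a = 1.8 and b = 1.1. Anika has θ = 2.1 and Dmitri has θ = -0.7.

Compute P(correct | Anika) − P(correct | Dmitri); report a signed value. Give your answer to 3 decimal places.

0.820

P(θ) = 1 / (1 + exp(−a(θ − b)))
P(Anika) = 0.8581  [exponent 1.8000]
P(Dmitri) = 0.0377  [exponent -3.2400]
Difference = 0.8581 − 0.0377 = 0.8205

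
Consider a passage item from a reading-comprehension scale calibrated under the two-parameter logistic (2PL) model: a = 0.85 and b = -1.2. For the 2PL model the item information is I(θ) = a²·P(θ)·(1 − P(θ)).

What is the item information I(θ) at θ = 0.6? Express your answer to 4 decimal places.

P = 1/(1+e^{-1.5300}) = 0.8220
P(1−P) = 0.8220 × 0.1780 = 0.1463
I = a² × P(1−P) = 0.85² × 0.1463 = 0.10571

0.1057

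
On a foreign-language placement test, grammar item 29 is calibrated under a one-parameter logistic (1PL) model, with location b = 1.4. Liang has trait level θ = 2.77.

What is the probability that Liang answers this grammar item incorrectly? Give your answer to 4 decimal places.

P(θ) = 1 / (1 + exp(−(θ − b)))
Exponent: (2.77 − 1.4) = 1.3700
1/(1 + e^{-1.3700}) = 0.7974
P = 0.7974
P(incorrect) = 1 − 0.7974 = 0.2026

0.2026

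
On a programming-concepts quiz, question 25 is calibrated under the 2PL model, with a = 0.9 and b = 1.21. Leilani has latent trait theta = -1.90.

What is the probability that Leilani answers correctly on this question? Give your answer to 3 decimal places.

P(theta) = 1 / (1 + exp(−a(theta − b)))
Exponent: 0.9 × (-1.90 − 1.21) = -2.7990
1/(1 + e^{2.7990}) = 0.0574

0.057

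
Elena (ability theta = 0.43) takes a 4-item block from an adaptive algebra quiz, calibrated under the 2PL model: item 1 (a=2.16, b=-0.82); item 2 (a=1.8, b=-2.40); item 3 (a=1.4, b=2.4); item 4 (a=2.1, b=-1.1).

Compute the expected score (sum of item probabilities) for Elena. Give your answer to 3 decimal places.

2.952

P(theta) = 1 / (1 + exp(−a(theta − b)))
P_1 = 1/(1+e^{-2.7000}) = 0.9370
P_2 = 1/(1+e^{-5.0940}) = 0.9939
P_3 = 1/(1+e^{2.7580}) = 0.0596
P_4 = 1/(1+e^{-3.2130}) = 0.9613
E[score] = 0.9370 + 0.9939 + 0.0596 + 0.9613 = 2.9519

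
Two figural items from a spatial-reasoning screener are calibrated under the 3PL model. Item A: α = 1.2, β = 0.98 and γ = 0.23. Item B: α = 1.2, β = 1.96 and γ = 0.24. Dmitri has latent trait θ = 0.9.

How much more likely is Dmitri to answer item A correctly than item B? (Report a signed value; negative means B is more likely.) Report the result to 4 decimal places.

0.1902

P(θ) = γ + (1 − γ) · 1 / (1 + exp(−α(θ − β)))
P_A = 0.5965
P_B = 0.4064
P_A − P_B = 0.1902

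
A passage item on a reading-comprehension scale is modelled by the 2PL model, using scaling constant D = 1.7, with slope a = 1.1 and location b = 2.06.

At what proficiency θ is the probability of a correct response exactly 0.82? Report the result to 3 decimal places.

P(θ) = 1 / (1 + exp(−D·a(θ − b)))
logit = ln(0.8200/0.1800) = 1.5163
θ = b + logit/(1.7·a) = 2.06 + 1.5163/1.8700 = 2.8709

2.871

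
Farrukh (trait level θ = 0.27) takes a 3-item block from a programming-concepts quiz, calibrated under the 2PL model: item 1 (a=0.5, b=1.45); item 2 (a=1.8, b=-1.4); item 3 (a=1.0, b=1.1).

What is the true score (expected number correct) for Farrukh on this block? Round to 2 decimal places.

1.61

P(θ) = 1 / (1 + exp(−a(θ − b)))
P_1 = 1/(1+e^{0.5900}) = 0.3566
P_2 = 1/(1+e^{-3.0060}) = 0.9528
P_3 = 1/(1+e^{0.8300}) = 0.3036
E[score] = 0.3566 + 0.9528 + 0.3036 = 1.6131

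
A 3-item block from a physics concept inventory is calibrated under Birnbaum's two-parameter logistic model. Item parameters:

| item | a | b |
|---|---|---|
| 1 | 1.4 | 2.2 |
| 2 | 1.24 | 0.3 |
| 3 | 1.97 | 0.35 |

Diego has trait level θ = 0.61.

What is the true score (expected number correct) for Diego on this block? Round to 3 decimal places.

1.318

P(θ) = 1 / (1 + exp(−a(θ − b)))
P_1 = 1/(1+e^{2.2260}) = 0.0974
P_2 = 1/(1+e^{-0.3844}) = 0.5949
P_3 = 1/(1+e^{-0.5122}) = 0.6253
E[score] = 0.0974 + 0.5949 + 0.6253 = 1.3177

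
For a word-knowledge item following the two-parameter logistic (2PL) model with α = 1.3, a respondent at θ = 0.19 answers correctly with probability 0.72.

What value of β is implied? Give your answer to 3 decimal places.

-0.537

P(θ) = 1 / (1 + exp(−α(θ − β)))
logit(0.72) = ln(0.72/0.28) = 0.9445
β = θ − logit/(α) = 0.19 − 0.9445/1.3000 = -0.5365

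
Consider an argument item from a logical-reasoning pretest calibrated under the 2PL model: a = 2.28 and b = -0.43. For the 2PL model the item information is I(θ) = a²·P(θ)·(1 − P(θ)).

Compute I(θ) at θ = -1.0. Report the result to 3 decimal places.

0.875

P = 1/(1+e^{1.2996}) = 0.2142
P(1−P) = 0.2142 × 0.7858 = 0.1683
I = a² × P(1−P) = 2.28² × 0.1683 = 0.87508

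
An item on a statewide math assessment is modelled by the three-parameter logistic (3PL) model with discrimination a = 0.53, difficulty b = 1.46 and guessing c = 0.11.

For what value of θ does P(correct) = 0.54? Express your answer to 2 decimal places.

P(θ) = c + (1 − c) · 1 / (1 + exp(−a(θ − b)))
Remove guessing floor: (0.54 − 0.11)/(1 − 0.11) = 0.4831
logit = ln(0.4831/0.5169) = -0.0674
θ = b + logit/(a) = 1.46 + (-0.0674)/0.5300 = 1.3328

1.33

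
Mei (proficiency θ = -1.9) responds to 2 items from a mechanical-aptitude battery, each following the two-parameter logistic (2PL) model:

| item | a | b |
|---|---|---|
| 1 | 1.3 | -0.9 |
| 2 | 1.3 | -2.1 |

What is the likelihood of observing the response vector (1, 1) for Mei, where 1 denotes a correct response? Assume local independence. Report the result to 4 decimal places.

0.1209

P(θ) = 1 / (1 + exp(−a(θ − b)))
P_1 = 1/(1+e^{1.3000}) = 0.2142
P_2 = 1/(1+e^{-0.2600}) = 0.5646
L = P_1 × P_2 = 0.2142 × 0.5646 = 0.12093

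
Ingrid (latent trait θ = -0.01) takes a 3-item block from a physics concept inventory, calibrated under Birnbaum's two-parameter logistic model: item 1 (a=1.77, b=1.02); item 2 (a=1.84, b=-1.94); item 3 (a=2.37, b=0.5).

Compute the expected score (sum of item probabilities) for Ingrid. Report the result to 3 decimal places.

P(θ) = 1 / (1 + exp(−a(θ − b)))
P_1 = 1/(1+e^{1.8231}) = 0.1391
P_2 = 1/(1+e^{-3.5512}) = 0.9721
P_3 = 1/(1+e^{1.2087}) = 0.2299
E[score] = 0.1391 + 0.9721 + 0.2299 = 1.3411

1.341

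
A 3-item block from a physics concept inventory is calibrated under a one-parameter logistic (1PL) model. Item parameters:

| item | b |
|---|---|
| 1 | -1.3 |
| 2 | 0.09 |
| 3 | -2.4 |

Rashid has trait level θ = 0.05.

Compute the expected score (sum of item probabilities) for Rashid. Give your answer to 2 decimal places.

P(θ) = 1 / (1 + exp(−(θ − b)))
P_1 = 1/(1+e^{-1.3500}) = 0.7941
P_2 = 1/(1+e^{0.0400}) = 0.4900
P_3 = 1/(1+e^{-2.4500}) = 0.9206
E[score] = 0.7941 + 0.4900 + 0.9206 = 2.2047

2.20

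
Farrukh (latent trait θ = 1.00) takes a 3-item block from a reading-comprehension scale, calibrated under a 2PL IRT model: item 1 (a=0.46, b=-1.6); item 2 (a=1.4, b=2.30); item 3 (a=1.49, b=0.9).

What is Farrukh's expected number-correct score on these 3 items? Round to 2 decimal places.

1.44

P(θ) = 1 / (1 + exp(−a(θ − b)))
P_1 = 1/(1+e^{-1.1960}) = 0.7678
P_2 = 1/(1+e^{1.8200}) = 0.1394
P_3 = 1/(1+e^{-0.1490}) = 0.5372
E[score] = 0.7678 + 0.1394 + 0.5372 = 1.4444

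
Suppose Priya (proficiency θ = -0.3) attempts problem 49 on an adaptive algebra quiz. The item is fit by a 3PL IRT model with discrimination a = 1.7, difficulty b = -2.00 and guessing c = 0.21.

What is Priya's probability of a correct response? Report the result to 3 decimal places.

P(θ) = c + (1 − c) · 1 / (1 + exp(−a(θ − b)))
Exponent: 1.7 × (-0.3 − (-2.00)) = 2.8900
1/(1 + e^{-2.8900}) = 0.9473
P = 0.21 + 0.79 × 0.9473 = 0.9584

0.958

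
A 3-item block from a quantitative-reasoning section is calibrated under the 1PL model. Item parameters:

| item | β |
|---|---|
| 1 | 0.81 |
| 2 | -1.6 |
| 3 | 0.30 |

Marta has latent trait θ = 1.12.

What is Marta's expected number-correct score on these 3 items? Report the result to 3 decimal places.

P(θ) = 1 / (1 + exp(−(θ − β)))
P_1 = 1/(1+e^{-0.3100}) = 0.5769
P_2 = 1/(1+e^{-2.7200}) = 0.9382
P_3 = 1/(1+e^{-0.8200}) = 0.6942
E[score] = 0.5769 + 0.9382 + 0.6942 = 2.2093

2.209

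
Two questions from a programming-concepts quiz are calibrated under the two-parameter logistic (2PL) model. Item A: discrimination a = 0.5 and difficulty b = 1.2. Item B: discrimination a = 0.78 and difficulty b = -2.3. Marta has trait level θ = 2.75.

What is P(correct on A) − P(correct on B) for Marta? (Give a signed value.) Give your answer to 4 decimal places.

-0.2963

P(θ) = 1 / (1 + exp(−a(θ − b)))
P_A = 0.6846
P_B = 0.9809
P_A − P_B = -0.2963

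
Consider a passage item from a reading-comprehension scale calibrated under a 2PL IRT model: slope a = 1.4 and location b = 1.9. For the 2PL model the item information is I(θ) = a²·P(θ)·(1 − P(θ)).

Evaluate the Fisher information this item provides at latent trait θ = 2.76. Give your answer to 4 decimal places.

P = 1/(1+e^{-1.2040}) = 0.7692
P(1−P) = 0.7692 × 0.2308 = 0.1775
I = a² × P(1−P) = 1.4² × 0.1775 = 0.34792

0.3479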